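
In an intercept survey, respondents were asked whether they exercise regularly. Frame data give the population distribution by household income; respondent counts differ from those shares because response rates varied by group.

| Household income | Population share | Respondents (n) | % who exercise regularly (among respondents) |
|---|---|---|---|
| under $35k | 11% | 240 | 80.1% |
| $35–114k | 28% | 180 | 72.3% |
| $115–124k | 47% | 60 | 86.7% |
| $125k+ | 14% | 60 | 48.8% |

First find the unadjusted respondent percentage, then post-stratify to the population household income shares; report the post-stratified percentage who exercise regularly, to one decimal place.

76.6%

Naive respondent-only estimate (weights = respondent counts):
  (240/540)×80.1 + (180/540)×72.3 + (60/540)×86.7 + (60/540)×48.8 = 74.7556%
Post-stratified estimate weights by population shares:
  0.11×80.1 + 0.28×72.3 + 0.47×86.7 + 0.14×48.8 = 76.636%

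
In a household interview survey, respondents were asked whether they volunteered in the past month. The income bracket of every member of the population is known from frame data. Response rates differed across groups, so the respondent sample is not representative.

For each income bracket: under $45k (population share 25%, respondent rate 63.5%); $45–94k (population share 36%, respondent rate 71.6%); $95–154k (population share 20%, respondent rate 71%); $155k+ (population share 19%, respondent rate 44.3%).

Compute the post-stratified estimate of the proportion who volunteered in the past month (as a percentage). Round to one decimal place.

64.3%

Each cell contributes population-share × respondent value:
  under $45k: 0.25 × 63.5 = 15.875
  $45–94k: 0.36 × 71.6 = 25.776
  $95–154k: 0.2 × 71 = 14.2
  $155k+: 0.19 × 44.3 = 8.417
Post-stratified estimate = 64.268 → 64.3%.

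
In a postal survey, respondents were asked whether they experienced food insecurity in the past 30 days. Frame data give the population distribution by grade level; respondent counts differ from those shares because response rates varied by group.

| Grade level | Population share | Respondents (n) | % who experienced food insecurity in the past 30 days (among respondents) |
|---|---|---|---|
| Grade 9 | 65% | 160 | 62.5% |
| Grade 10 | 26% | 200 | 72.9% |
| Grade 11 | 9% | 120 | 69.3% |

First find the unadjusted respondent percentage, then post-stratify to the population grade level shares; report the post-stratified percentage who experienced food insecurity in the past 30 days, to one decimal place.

65.8%

Naive respondent-only estimate (weights = respondent counts):
  (160/480)×62.5 + (200/480)×72.9 + (120/480)×69.3 = 68.5333%
Post-stratified estimate weights by population shares:
  0.65×62.5 + 0.26×72.9 + 0.09×69.3 = 65.816%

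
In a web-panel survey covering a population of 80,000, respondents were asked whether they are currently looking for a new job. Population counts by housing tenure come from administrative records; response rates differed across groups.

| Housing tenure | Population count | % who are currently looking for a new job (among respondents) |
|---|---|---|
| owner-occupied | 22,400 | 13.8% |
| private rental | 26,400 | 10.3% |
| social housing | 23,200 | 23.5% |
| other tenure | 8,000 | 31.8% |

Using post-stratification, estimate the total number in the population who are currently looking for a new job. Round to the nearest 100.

13,800

Estimated count per cell = population count × respondent percentage:
  owner-occupied: 22,400 × 13.8% = 3091.2
  private rental: 26,400 × 10.3% = 2719.2
  social housing: 23,200 × 23.5% = 5452
  other tenure: 8,000 × 31.8% = 2544
Estimated total = 13806.4 → 13,800.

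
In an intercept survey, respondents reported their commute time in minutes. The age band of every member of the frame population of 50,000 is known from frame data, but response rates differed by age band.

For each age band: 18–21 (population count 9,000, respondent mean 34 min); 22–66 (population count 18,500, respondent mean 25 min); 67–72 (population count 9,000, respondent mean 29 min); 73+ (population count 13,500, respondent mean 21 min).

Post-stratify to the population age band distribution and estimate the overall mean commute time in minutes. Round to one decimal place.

26.3

Post-stratification weights by population share, not respondent share:
  18–21: (9,000/50,000) × 34 = 6.12
  22–66: (18,500/50,000) × 25 = 9.25
  67–72: (9,000/50,000) × 29 = 5.22
  73+: (13,500/50,000) × 21 = 5.67
Post-stratified estimate = 26.26 → 26.3.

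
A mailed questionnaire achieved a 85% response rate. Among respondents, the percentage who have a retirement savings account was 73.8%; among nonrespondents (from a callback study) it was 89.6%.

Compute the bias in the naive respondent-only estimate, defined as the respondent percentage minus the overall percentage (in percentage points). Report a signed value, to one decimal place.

-2.4 percentage points

Nonresponse fraction = 1 − 0.85 = 0.15.
Bias = (nonresponse fraction) × (respondent percentage − nonrespondent percentage)
     = 0.15 × (73.8 − 89.6) = 0.15 × -15.8 = -2.37.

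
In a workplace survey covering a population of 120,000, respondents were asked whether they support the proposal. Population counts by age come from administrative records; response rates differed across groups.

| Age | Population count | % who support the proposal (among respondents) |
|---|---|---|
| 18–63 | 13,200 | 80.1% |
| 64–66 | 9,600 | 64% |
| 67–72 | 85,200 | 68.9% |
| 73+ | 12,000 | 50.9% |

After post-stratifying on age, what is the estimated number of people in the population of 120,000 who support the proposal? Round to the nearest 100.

Estimated count per cell = population count × respondent percentage:
  18–63: 13,200 × 80.1% = 10573.2
  64–66: 9,600 × 64% = 6144
  67–72: 85,200 × 68.9% = 58702.8
  73+: 12,000 × 50.9% = 6108
Estimated total = 81,528 → 81,500.

81,500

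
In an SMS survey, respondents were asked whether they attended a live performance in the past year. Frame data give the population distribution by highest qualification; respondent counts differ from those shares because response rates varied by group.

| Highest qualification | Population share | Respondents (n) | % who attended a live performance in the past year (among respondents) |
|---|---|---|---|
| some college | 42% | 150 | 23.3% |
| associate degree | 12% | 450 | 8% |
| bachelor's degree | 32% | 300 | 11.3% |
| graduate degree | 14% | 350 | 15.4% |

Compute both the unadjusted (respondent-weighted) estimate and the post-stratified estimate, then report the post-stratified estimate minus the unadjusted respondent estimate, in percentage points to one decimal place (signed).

Naive respondent-only estimate (weights = respondent counts):
  (150/1250)×23.3 + (450/1250)×8 + (300/1250)×11.3 + (350/1250)×15.4 = 12.7%
Post-stratifying to population shares instead:
  0.42×23.3 + 0.12×8 + 0.32×11.3 + 0.14×15.4 = 16.518%
Difference = 16.518 − 12.7 = 3.818 pp.

+3.8 percentage points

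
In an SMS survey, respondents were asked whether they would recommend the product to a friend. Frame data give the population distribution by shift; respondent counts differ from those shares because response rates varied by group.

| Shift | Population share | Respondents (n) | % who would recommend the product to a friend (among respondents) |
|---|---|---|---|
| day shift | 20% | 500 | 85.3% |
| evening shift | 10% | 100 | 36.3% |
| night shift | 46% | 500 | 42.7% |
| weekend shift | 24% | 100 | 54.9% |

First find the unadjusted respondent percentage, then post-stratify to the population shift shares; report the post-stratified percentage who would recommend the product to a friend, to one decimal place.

Without adjustment, the pooled respondent share is:
  (500/1200)×85.3 + (100/1200)×36.3 + (500/1200)×42.7 + (100/1200)×54.9 = 60.9333%
Reweighting by population shift shares:
  0.2×85.3 + 0.1×36.3 + 0.46×42.7 + 0.24×54.9 = 53.508%

53.5%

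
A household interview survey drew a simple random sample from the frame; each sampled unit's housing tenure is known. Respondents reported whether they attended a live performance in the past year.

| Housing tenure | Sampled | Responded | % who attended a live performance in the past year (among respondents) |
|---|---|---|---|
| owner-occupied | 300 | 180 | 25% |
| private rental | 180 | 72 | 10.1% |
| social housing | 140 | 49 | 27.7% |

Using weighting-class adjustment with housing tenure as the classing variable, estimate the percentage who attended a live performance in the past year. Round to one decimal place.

Response rates by class: owner-occupied 180/300 = 60%, private rental 72/180 = 40%, social housing 49/140 = 35%.
Weighting each respondent by the inverse class response rate inflates each class back to its sampled size, so the class weight is n_sampled:
  owner-occupied: 300 × 25 = 7500
  private rental: 180 × 10.1 = 1818
  social housing: 140 × 27.7 = 3878
Adjusted estimate = 13,196 / 620 = 21.2839 → 21.3%.

21.3%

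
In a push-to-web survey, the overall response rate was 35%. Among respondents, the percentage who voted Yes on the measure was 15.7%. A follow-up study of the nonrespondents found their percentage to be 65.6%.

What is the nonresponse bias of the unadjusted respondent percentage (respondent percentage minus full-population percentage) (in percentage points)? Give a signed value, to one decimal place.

Nonresponse fraction = 1 − 0.35 = 0.65.
Bias = (nonresponse fraction) × (respondent percentage − nonrespondent percentage)
     = 0.65 × (15.7 − 65.6) = 0.65 × -49.9 = -32.435.

-32.4 percentage points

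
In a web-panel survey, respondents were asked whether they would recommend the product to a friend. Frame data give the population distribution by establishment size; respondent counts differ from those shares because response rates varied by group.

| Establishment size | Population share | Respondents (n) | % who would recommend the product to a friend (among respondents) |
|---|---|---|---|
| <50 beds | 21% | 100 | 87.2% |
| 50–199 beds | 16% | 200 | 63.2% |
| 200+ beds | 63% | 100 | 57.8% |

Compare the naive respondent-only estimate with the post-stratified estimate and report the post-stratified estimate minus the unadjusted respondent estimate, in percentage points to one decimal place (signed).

-3.0 percentage points

Naive respondent-only estimate (weights = respondent counts):
  (100/400)×87.2 + (200/400)×63.2 + (100/400)×57.8 = 67.85%
Reweighting by population establishment size shares:
  0.21×87.2 + 0.16×63.2 + 0.63×57.8 = 64.838%
Difference = 64.838 − 67.85 = -3.012 pp.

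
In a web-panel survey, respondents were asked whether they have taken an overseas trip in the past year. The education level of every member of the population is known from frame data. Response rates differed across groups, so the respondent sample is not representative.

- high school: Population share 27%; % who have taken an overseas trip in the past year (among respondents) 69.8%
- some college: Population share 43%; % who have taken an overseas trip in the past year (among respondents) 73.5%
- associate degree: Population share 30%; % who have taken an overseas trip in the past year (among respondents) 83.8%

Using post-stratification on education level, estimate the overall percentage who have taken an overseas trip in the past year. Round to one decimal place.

75.6%

Each cell contributes population-share × respondent value:
  high school: 0.27 × 69.8 = 18.846
  some college: 0.43 × 73.5 = 31.605
  associate degree: 0.3 × 83.8 = 25.14
Post-stratified estimate = 75.591 → 75.6%.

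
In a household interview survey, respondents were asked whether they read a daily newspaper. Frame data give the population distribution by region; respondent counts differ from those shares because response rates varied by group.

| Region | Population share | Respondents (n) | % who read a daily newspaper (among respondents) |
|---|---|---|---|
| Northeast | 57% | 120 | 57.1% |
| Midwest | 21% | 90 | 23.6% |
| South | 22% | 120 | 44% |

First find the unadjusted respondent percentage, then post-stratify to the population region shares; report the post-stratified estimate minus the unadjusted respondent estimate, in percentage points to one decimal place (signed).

Unadjusted (pooled respondent) estimate weights by respondent counts:
  (120/330)×57.1 + (90/330)×23.6 + (120/330)×44 = 43.2%
Reweighting by population region shares:
  0.57×57.1 + 0.21×23.6 + 0.22×44 = 47.183%
Difference = 47.183 − 43.2 = 3.983 pp.

+4.0 percentage points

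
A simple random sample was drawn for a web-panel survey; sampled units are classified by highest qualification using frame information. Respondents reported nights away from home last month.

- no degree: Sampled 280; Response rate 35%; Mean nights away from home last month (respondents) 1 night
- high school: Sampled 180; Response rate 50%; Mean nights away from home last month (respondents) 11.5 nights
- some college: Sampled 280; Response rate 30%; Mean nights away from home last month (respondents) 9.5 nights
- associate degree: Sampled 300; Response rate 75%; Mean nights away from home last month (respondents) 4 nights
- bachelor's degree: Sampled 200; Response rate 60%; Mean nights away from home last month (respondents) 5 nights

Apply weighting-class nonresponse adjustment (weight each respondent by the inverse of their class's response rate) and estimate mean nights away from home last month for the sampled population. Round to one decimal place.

Inverse-response-rate weighting restores each class to its sampled count, so class totals weight by n_sampled:
  no degree: 280 × 1 = 280
  high school: 180 × 11.5 = 2070
  some college: 280 × 9.5 = 2660
  associate degree: 300 × 4 = 1200
  bachelor's degree: 200 × 5 = 1000
Adjusted estimate = 7210 / 1,240 = 5.81452 → 5.8.

5.8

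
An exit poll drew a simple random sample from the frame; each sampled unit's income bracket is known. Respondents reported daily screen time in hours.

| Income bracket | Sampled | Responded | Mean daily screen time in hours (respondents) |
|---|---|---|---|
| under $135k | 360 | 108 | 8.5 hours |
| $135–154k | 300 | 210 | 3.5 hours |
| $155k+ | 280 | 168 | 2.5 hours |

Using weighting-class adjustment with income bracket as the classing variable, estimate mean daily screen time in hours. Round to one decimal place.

5.1

Response rates by class: under $135k 108/360 = 30%, $135–154k 210/300 = 70%, $155k+ 168/280 = 60%.
With weight = n_sampled/n_responded per class, the weighted class total is n_sampled:
  under $135k: 360 × 8.5 = 3060
  $135–154k: 300 × 3.5 = 1050
  $155k+: 280 × 2.5 = 700
Adjusted estimate = 4810 / 940 = 5.11702 → 5.1.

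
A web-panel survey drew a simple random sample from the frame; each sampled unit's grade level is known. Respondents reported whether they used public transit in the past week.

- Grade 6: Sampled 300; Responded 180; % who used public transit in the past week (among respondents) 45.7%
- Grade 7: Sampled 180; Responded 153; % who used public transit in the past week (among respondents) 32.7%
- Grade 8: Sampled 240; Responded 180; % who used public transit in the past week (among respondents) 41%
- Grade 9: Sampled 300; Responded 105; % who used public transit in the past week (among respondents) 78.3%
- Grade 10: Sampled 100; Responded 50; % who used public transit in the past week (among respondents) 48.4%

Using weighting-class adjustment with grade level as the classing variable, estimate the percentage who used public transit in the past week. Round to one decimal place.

51.6%

Response rates by class: Grade 6 180/300 = 60%, Grade 7 153/180 = 85%, Grade 8 180/240 = 75%, Grade 9 105/300 = 35%, Grade 10 50/100 = 50%.
Each respondent's weight = sampled/responded in their class; summing within a class gives n_sampled, so:
  Grade 6: 300 × 45.7 = 13,710
  Grade 7: 180 × 32.7 = 5886
  Grade 8: 240 × 41 = 9840
  Grade 9: 300 × 78.3 = 23,490
  Grade 10: 100 × 48.4 = 4840
Adjusted estimate = 57,766 / 1,120 = 51.5768 → 51.6%.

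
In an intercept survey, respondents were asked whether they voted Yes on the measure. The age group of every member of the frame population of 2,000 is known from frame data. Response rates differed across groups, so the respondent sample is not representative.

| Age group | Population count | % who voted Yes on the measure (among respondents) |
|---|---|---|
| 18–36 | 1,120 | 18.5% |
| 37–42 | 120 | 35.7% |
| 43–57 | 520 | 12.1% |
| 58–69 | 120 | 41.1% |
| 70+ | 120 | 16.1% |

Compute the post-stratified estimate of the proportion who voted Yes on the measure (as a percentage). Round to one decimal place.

19.1%

Weight each group's respondent value by its population share:
  18–36: (1,120/2,000) × 18.5 = 10.36
  37–42: (120/2,000) × 35.7 = 2.142
  43–57: (520/2,000) × 12.1 = 3.146
  58–69: (120/2,000) × 41.1 = 2.466
  70+: (120/2,000) × 16.1 = 0.966
Post-stratified estimate = 19.08 → 19.1%.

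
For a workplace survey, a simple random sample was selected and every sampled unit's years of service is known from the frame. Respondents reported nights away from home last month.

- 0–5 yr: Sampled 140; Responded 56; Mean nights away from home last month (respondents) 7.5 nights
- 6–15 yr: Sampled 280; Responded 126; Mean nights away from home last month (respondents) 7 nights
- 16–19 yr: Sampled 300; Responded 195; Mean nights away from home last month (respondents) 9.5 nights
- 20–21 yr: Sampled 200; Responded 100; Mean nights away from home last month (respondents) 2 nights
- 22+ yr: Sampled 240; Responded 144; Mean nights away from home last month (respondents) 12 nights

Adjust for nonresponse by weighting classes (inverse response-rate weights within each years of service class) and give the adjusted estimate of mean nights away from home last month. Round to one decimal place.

7.9

Class response rates: 0–5 yr 56/140 = 40%, 6–15 yr 126/280 = 45%, 16–19 yr 195/300 = 65%, 20–21 yr 100/200 = 50%, 22+ yr 144/240 = 60%.
Weighting each respondent by the inverse class response rate inflates each class back to its sampled size, so the class weight is n_sampled:
  0–5 yr: 140 × 7.5 = 1050
  6–15 yr: 280 × 7 = 1960
  16–19 yr: 300 × 9.5 = 2850
  20–21 yr: 200 × 2 = 400
  22+ yr: 240 × 12 = 2880
Adjusted estimate = 9140 / 1,160 = 7.87931 → 7.9.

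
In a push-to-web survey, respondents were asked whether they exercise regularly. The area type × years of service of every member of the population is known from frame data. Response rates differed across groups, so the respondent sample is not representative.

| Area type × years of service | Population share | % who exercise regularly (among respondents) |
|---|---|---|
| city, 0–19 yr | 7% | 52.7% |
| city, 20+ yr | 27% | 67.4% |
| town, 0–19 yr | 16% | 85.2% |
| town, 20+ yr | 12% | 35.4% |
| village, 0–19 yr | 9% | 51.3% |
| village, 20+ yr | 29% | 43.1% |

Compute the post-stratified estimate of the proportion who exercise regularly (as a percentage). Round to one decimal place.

56.9%

Each cell contributes population-share × respondent value:
  city, 0–19 yr: 0.07 × 52.7 = 3.689
  city, 20+ yr: 0.27 × 67.4 = 18.198
  town, 0–19 yr: 0.16 × 85.2 = 13.632
  town, 20+ yr: 0.12 × 35.4 = 4.248
  village, 0–19 yr: 0.09 × 51.3 = 4.617
  village, 20+ yr: 0.29 × 43.1 = 12.499
Post-stratified estimate = 56.883 → 56.9%.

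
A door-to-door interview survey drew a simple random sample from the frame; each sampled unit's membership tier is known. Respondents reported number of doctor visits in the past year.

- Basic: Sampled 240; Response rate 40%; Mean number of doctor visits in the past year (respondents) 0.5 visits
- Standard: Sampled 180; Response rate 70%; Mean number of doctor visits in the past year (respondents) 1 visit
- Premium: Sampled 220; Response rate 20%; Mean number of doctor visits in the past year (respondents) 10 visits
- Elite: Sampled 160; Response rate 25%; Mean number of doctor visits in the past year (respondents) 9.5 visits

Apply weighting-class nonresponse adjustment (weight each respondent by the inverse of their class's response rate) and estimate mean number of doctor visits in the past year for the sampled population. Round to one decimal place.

5.0

Weighting each respondent by the inverse class response rate inflates each class back to its sampled size, so the class weight is n_sampled:
  Basic: 240 × 0.5 = 120
  Standard: 180 × 1 = 180
  Premium: 220 × 10 = 2200
  Elite: 160 × 9.5 = 1520
Adjusted estimate = 4020 / 800 = 5.025 → 5.0.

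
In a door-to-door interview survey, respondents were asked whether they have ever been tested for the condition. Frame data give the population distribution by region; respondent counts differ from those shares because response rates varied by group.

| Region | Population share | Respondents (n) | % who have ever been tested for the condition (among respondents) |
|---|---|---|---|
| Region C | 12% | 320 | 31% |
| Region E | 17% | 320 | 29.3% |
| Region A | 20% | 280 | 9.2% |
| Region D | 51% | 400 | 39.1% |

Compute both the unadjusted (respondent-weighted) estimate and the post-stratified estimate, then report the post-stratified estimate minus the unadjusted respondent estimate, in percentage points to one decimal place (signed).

Naive respondent-only estimate (weights = respondent counts):
  (320/1320)×31 + (320/1320)×29.3 + (280/1320)×9.2 + (400/1320)×39.1 = 28.4182%
Post-stratified estimate weights by population shares:
  0.12×31 + 0.17×29.3 + 0.2×9.2 + 0.51×39.1 = 30.482%
Difference = 30.482 − 28.4182 = 2.0638 pp.

+2.1 percentage points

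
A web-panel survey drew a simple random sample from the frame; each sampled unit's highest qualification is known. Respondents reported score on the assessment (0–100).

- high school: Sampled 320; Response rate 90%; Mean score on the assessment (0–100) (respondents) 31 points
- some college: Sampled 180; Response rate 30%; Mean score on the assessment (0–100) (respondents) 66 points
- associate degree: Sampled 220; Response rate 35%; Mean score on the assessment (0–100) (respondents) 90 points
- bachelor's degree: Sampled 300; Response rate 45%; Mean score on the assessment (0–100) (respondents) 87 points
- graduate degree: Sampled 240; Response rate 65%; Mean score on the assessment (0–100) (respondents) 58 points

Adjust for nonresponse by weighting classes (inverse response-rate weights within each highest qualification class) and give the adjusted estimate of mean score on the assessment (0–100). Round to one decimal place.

With weight = n_sampled/n_responded per class, the weighted class total is n_sampled:
  high school: 320 × 31 = 9920
  some college: 180 × 66 = 11,880
  associate degree: 220 × 90 = 19,800
  bachelor's degree: 300 × 87 = 26,100
  graduate degree: 240 × 58 = 13,920
Adjusted estimate = 81,620 / 1,260 = 64.7778 → 64.8.

64.8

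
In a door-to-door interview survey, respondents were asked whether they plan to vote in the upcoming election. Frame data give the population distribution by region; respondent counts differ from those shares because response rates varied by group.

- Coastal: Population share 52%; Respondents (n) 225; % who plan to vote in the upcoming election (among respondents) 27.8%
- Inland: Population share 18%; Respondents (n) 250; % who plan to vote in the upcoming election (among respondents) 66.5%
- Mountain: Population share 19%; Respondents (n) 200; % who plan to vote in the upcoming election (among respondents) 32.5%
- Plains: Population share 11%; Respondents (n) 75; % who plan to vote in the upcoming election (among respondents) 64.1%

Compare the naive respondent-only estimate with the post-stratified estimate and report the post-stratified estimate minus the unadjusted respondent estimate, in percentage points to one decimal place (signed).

-5.9 percentage points

Without adjustment, the pooled respondent share is:
  (225/750)×27.8 + (250/750)×66.5 + (200/750)×32.5 + (75/750)×64.1 = 45.5833%
Post-stratified estimate weights by population shares:
  0.52×27.8 + 0.18×66.5 + 0.19×32.5 + 0.11×64.1 = 39.652%
Difference = 39.652 − 45.5833 = -5.9313 pp.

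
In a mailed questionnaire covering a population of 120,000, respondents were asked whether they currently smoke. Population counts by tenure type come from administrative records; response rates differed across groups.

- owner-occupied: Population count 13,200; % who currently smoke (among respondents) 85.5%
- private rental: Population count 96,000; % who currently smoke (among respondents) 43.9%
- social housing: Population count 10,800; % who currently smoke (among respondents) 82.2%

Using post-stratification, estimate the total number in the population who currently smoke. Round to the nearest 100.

62,300

Apply each group's respondent rate to its population count:
  owner-occupied: 13,200 × 85.5% = 11,286
  private rental: 96,000 × 43.9% = 42,144
  social housing: 10,800 × 82.2% = 8877.6
Estimated total = 62307.6 → 62,300.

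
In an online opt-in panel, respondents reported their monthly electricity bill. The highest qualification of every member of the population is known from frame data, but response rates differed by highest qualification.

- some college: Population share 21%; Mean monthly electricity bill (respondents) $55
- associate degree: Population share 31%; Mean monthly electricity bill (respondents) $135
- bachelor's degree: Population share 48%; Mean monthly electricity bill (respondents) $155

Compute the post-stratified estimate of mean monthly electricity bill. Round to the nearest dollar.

Reweight to the known highest qualification distribution:
  some college: 0.21 × 55 = 11.55
  associate degree: 0.31 × 135 = 41.85
  bachelor's degree: 0.48 × 155 = 74.4
Post-stratified estimate = 127.8 → $128.

$128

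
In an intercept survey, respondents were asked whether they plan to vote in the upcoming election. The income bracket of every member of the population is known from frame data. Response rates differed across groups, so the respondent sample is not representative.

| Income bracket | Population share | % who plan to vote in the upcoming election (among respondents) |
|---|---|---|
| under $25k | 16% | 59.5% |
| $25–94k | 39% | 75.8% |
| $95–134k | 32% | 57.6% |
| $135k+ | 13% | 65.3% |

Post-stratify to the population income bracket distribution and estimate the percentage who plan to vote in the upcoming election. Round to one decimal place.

Weight each group's respondent value by its population share:
  under $25k: 0.16 × 59.5 = 9.52
  $25–94k: 0.39 × 75.8 = 29.562
  $95–134k: 0.32 × 57.6 = 18.432
  $135k+: 0.13 × 65.3 = 8.489
Post-stratified estimate = 66.003 → 66.0%.

66.0%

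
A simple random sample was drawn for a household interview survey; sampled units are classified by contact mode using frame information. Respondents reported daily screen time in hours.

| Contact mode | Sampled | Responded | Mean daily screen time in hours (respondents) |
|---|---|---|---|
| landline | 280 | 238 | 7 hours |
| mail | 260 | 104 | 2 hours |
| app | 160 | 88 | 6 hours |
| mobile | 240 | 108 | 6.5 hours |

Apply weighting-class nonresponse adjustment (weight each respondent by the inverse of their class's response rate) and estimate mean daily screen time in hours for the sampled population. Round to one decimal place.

Class response rates: landline 238/280 = 85%, mail 104/260 = 40%, app 88/160 = 55%, mobile 108/240 = 45%.
Inverse-response-rate weighting restores each class to its sampled count, so class totals weight by n_sampled:
  landline: 280 × 7 = 1960
  mail: 260 × 2 = 520
  app: 160 × 6 = 960
  mobile: 240 × 6.5 = 1560
Adjusted estimate = 5000 / 940 = 5.31915 → 5.3.

5.3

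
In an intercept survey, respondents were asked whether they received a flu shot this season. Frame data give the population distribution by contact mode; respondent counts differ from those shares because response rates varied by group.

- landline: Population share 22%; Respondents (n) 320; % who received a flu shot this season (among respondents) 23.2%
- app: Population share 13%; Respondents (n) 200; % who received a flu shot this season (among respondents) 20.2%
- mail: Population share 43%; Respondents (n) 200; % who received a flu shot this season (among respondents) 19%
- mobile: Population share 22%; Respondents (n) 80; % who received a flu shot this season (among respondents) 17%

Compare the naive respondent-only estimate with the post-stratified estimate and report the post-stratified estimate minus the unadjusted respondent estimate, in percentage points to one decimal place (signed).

-1.1 percentage points

Naive respondent-only estimate (weights = respondent counts):
  (320/800)×23.2 + (200/800)×20.2 + (200/800)×19 + (80/800)×17 = 20.78%
Post-stratified estimate weights by population shares:
  0.22×23.2 + 0.13×20.2 + 0.43×19 + 0.22×17 = 19.64%
Difference = 19.64 − 20.78 = -1.14 pp.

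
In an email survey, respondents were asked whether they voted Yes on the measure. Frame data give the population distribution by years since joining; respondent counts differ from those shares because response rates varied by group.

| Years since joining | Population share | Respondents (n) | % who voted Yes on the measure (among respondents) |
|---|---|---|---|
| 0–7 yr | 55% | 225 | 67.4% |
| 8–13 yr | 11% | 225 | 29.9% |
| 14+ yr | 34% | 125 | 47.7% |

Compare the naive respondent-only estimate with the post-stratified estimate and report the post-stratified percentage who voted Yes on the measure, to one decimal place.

56.6%

Unadjusted (pooled respondent) estimate weights by respondent counts:
  (225/575)×67.4 + (225/575)×29.9 + (125/575)×47.7 = 48.4435%
Reweighting by population years since joining shares:
  0.55×67.4 + 0.11×29.9 + 0.34×47.7 = 56.577%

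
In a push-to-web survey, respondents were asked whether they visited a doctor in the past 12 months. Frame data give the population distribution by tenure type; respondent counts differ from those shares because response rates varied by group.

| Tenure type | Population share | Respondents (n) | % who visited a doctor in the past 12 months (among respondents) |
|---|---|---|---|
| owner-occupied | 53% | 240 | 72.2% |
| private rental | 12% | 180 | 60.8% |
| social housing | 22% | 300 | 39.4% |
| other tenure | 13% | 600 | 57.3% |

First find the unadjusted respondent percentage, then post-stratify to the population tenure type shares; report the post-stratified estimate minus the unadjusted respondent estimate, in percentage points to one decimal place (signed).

Without adjustment, the pooled respondent share is:
  (240/1320)×72.2 + (180/1320)×60.8 + (300/1320)×39.4 + (600/1320)×57.3 = 56.4182%
Post-stratifying to population shares instead:
  0.53×72.2 + 0.12×60.8 + 0.22×39.4 + 0.13×57.3 = 61.679%
Difference = 61.679 − 56.4182 = 5.2608 pp.

+5.3 percentage points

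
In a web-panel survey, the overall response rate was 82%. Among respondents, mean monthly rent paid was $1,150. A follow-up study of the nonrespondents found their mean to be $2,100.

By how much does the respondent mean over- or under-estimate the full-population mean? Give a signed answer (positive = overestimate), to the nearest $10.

Nonresponse fraction = 1 − 0.82 = 0.18.
Bias = (nonresponse fraction) × (respondent mean − nonrespondent mean)
     = 0.18 × (1150 − 2100) = 0.18 × -950 = -171.

-$170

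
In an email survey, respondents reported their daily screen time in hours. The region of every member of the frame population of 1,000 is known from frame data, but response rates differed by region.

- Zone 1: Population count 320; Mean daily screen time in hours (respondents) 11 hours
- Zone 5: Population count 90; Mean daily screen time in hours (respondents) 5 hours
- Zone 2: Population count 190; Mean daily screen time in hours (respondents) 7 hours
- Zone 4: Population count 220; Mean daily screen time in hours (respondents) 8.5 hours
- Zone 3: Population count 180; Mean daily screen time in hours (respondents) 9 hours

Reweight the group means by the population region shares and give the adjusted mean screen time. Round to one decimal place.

8.8

Reweight to the known region distribution:
  Zone 1: (320/1,000) × 11 = 3.52
  Zone 5: (90/1,000) × 5 = 0.45
  Zone 2: (190/1,000) × 7 = 1.33
  Zone 4: (220/1,000) × 8.5 = 1.87
  Zone 3: (180/1,000) × 9 = 1.62
Post-stratified estimate = 8.79 → 8.8.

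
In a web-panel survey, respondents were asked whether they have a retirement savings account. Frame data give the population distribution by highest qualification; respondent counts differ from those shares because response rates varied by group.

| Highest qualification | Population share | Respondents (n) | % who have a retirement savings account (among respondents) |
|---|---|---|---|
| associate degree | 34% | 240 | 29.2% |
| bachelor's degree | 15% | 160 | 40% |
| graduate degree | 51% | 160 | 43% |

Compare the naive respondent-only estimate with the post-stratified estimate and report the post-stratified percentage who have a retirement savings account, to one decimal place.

Naive respondent-only estimate (weights = respondent counts):
  (240/560)×29.2 + (160/560)×40 + (160/560)×43 = 36.2286%
Post-stratifying to population shares instead:
  0.34×29.2 + 0.15×40 + 0.51×43 = 37.858%

37.9%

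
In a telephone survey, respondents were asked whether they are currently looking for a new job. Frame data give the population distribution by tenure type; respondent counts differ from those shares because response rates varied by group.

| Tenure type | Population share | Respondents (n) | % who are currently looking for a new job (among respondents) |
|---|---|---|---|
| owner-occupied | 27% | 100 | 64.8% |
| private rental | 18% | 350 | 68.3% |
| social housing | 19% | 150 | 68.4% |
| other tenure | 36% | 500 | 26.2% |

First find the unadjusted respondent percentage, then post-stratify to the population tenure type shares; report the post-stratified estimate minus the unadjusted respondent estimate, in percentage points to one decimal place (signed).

Unadjusted (pooled respondent) estimate weights by respondent counts:
  (100/1100)×64.8 + (350/1100)×68.3 + (150/1100)×68.4 + (500/1100)×26.2 = 48.8591%
Reweighting by population tenure type shares:
  0.27×64.8 + 0.18×68.3 + 0.19×68.4 + 0.36×26.2 = 52.218%
Difference = 52.218 − 48.8591 = 3.3589 pp.

+3.4 percentage points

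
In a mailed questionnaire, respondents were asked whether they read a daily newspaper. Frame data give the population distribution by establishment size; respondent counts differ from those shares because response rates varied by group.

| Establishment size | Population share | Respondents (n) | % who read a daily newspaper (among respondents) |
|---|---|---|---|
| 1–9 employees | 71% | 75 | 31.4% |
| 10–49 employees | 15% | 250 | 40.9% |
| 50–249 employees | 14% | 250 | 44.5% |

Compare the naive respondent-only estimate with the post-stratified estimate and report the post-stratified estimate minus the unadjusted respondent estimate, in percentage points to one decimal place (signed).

Without adjustment, the pooled respondent share is:
  (75/575)×31.4 + (250/575)×40.9 + (250/575)×44.5 = 41.2261%
Reweighting by population establishment size shares:
  0.71×31.4 + 0.15×40.9 + 0.14×44.5 = 34.659%
Difference = 34.659 − 41.2261 = -6.5671 pp.

-6.6 percentage points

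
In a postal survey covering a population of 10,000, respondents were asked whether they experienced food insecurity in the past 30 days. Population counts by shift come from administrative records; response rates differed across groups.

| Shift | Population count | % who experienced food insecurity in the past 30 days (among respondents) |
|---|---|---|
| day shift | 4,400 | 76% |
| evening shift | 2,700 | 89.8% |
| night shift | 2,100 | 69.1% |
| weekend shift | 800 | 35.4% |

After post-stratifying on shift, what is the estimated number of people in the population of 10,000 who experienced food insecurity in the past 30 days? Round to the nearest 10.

Each cell contributes its population count × the respondent rate:
  day shift: 4,400 × 76% = 3344
  evening shift: 2,700 × 89.8% = 2424.6
  night shift: 2,100 × 69.1% = 1451.1
  weekend shift: 800 × 35.4% = 283.2
Estimated total = 7502.9 → 7,500.

7,500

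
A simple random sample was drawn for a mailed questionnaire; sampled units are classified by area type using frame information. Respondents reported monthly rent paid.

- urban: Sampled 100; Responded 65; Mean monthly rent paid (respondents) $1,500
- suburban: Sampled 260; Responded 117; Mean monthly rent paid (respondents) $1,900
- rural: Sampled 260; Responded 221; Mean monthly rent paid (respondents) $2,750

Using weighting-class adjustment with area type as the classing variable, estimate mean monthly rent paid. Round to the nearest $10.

$2,190

Class response rates: urban 65/100 = 65%, suburban 117/260 = 45%, rural 221/260 = 85%.
Weighting each respondent by the inverse class response rate inflates each class back to its sampled size, so the class weight is n_sampled:
  urban: 100 × 1500 = 150,000
  suburban: 260 × 1900 = 494,000
  rural: 260 × 2750 = 715,000
Adjusted estimate = 1,359,000 / 620 = 2191.94 → $2,190.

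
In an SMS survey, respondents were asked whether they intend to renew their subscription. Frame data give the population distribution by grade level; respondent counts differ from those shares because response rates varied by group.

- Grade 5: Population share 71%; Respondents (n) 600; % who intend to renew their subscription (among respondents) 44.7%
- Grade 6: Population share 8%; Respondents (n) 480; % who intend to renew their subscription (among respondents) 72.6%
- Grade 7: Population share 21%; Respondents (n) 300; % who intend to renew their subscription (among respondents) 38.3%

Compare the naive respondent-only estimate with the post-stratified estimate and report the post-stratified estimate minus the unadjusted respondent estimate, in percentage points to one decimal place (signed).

Without adjustment, the pooled respondent share is:
  (600/1380)×44.7 + (480/1380)×72.6 + (300/1380)×38.3 = 53.013%
Reweighting by population grade level shares:
  0.71×44.7 + 0.08×72.6 + 0.21×38.3 = 45.588%
Difference = 45.588 − 53.013 = -7.425 pp.

-7.4 percentage points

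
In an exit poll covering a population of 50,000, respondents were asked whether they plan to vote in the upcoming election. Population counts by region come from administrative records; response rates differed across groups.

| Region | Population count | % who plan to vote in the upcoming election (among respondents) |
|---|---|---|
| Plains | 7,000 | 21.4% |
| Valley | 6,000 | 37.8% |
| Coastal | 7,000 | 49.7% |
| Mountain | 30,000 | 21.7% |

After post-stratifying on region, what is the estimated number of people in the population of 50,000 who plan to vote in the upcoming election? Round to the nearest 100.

Apply each group's respondent rate to its population count:
  Plains: 7,000 × 21.4% = 1498
  Valley: 6,000 × 37.8% = 2268
  Coastal: 7,000 × 49.7% = 3479
  Mountain: 30,000 × 21.7% = 6510
Estimated total = 13,755 → 13,800.

13,800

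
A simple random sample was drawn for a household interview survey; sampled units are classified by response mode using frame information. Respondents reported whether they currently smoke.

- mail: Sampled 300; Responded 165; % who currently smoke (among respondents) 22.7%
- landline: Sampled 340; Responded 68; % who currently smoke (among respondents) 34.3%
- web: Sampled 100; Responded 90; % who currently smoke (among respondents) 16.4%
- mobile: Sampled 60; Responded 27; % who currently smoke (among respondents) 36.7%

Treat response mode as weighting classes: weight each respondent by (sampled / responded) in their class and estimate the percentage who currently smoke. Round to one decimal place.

27.9%

Response rates by class: mail 165/300 = 55%, landline 68/340 = 20%, web 90/100 = 90%, mobile 27/60 = 45%.
Inverse-response-rate weighting restores each class to its sampled count, so class totals weight by n_sampled:
  mail: 300 × 22.7 = 6810
  landline: 340 × 34.3 = 11662
  web: 100 × 16.4 = 1640
  mobile: 60 × 36.7 = 2202
Adjusted estimate = 22314 / 800 = 27.8925 → 27.9%.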